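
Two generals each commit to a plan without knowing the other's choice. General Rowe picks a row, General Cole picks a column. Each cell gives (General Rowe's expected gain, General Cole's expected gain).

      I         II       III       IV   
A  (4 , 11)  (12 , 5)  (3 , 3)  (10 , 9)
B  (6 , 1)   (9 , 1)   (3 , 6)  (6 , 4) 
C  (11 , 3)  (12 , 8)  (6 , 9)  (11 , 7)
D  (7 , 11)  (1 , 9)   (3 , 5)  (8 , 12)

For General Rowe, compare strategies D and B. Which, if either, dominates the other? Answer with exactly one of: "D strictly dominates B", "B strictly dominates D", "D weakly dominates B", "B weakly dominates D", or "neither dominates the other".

neither dominates the other

Compare D to B across each opponent action: I: 7>6, II: 1<9, III: 3=3, IV: 8>6.
D does better at I, IV but worse at II; neither strategy dominates the other.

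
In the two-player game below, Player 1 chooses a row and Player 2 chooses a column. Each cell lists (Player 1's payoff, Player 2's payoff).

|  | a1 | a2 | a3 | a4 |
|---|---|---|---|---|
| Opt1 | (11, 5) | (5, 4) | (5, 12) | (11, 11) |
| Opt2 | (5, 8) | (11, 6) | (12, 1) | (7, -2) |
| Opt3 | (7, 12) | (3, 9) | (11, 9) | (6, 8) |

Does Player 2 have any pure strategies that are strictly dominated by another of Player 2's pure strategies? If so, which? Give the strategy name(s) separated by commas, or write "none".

a1 is not dominated — it holds its own against a2 at Opt1 (5>4); a3 at Opt2 (8>1); a4 at Opt2 (8>-2).
a1 strictly dominates a2 — Opt1: 5>4, Opt2: 8>6, Opt3: 12>9.
a3 is not dominated — it holds its own against a1 at Opt1 (12>5); a2 at Opt1 (12>4); a4 at Opt1 (12>11).
a4 is strictly dominated by a3 (Opt1: 12>11, Opt2: 1>-2, Opt3: 9>8).

a2, a4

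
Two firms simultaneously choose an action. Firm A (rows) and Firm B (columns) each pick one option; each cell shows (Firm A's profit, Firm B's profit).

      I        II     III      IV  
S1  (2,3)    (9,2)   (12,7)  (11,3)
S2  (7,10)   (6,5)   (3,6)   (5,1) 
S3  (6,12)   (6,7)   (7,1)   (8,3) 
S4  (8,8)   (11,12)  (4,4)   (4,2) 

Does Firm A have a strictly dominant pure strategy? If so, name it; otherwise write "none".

none

S1 fails to dominate S2 at I (2<7).
S2 fails to dominate S1 at II (6<9).
S3 fails to dominate S1 at II (6<9).
S4 fails to dominate S1 at III (4<12).
No single strategy dominates all the others.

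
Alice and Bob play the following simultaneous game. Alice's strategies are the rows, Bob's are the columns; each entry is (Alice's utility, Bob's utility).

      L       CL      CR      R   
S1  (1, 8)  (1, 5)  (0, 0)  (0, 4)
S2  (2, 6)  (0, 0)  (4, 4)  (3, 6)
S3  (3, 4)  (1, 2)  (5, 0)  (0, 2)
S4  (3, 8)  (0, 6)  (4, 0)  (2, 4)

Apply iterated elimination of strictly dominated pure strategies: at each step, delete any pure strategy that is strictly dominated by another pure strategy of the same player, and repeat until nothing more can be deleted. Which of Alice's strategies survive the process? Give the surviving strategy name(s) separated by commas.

Column CL is eliminated: L beats it against every remaining row (S1: 8>5, S2: 6>0, S3: 4>2, S4: 8>6).
Alice's strategy S1 is strictly dominated by S2 (L: 2>1, CR: 4>0, R: 3>0) and is removed.
Bob's strategy CR is strictly dominated by L (S2: 6>4, S3: 4>0, S4: 8>0) and is removed.
Among the remaining strategies, none is strictly dominated by another pure strategy of the same player, so the elimination stops.
Surviving strategies — Alice: {S2, S3, S4}; Bob: {L, R}.

S2, S3, S4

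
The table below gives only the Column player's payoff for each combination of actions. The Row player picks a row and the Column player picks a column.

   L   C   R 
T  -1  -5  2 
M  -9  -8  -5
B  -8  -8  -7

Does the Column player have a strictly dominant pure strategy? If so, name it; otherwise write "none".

R

R vs L: T: 2>-1, M: -5>-9, B: -7>-8.
R vs C: T: 2>-5, M: -5>-8, B: -7>-8.
R strictly beats every other strategy against every opponent action, so it is strictly dominant.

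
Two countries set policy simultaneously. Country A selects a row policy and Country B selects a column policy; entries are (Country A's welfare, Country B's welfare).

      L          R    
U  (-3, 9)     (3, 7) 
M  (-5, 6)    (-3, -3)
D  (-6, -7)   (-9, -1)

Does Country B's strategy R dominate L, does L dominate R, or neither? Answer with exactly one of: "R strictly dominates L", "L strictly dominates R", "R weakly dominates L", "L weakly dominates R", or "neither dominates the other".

R's payoffs vs L's, by Country A's action — U: 7<9, M: -3<6, D: -1>-7.
R does better at D but worse at U, M; neither strategy dominates the other.

neither dominates the other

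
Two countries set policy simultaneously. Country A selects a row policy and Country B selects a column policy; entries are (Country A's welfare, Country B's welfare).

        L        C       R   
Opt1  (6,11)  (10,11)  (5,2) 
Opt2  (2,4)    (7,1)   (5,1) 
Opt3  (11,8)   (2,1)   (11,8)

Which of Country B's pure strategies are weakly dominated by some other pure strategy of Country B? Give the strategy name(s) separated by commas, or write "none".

C, R

L: no other strategy beats it everywhere (C at Opt2 (4>1); R at Opt1 (11>2)).
C is weakly dominated by L (Opt1: 11=11, Opt2: 4>1, Opt3: 8>1).
R: dominated, since L does at least as well everywhere (Opt1: 11>2, Opt2: 4>1, Opt3: 8=8).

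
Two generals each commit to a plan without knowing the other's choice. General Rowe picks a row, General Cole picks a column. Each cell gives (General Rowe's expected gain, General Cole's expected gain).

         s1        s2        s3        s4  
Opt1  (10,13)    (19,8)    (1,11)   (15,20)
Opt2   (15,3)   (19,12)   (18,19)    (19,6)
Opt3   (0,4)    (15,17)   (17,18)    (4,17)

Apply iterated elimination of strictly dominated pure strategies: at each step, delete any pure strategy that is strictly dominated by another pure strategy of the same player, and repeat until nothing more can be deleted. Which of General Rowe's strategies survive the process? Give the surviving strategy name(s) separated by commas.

Opt2

Row Opt3 is eliminated: Opt2 beats it against every remaining column (s1: 15>0, s2: 19>15, s3: 18>17, s4: 19>4).
Column s1 is eliminated: s4 beats it against every remaining row (Opt1: 20>13, Opt2: 6>3).
General Cole's strategy s2 is strictly dominated by s3 (Opt1: 11>8, Opt2: 19>12) and is removed.
General Rowe's strategy Opt1 is strictly dominated by Opt2 (s3: 18>1, s4: 19>15) and is removed.
General Cole's strategy s4 is strictly dominated by s3 (Opt2: 19>6) and is removed.
Among the remaining strategies, none is strictly dominated by another pure strategy of the same player, so the elimination stops.
Surviving strategies — General Rowe: {Opt2}; General Cole: {s3}.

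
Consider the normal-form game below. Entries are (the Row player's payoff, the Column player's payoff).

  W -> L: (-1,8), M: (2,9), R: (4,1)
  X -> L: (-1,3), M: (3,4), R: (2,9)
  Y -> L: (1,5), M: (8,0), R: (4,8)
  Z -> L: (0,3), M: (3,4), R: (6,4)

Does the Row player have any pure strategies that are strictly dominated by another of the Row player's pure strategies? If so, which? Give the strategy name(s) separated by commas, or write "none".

W is strictly dominated by Z (L: 0>-1, M: 3>2, R: 6>4).
Y strictly dominates X — L: 1>-1, M: 8>3, R: 4>2.
Y is not dominated — it holds its own against W at L (1>-1); X at L (1>-1); Z at L (1>0).
Nothing dominates Z: W at L (0>-1); X at L (0>-1); Y at R (6>4).

W, X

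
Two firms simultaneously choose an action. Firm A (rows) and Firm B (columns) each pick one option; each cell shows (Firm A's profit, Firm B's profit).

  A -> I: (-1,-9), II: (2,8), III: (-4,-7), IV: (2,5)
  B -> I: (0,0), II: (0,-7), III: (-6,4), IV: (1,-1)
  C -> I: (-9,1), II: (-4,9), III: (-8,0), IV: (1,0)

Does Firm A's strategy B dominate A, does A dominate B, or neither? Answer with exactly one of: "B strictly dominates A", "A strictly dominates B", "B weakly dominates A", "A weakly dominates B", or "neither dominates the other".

neither dominates the other

B's payoffs vs A's, by Firm B's action — I: 0>-1, II: 0<2, III: -6<-4, IV: 1<2.
B does better at I but worse at II, III, IV; neither strategy dominates the other.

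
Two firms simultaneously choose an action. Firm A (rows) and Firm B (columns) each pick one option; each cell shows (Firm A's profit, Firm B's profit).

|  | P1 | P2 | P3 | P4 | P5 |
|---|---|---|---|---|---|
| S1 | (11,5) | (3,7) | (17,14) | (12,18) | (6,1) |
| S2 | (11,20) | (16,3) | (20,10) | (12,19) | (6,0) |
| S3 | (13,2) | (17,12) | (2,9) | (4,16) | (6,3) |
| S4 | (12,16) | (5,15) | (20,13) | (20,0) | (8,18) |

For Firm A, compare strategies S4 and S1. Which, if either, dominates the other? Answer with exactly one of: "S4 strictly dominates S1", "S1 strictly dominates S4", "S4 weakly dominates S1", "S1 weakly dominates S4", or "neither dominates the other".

Compare S4 to S1 across each choice by Firm B: P1: 12>11, P2: 5>3, P3: 20>17, P4: 20>12, P5: 8>6.
Every comparison favours S4, so S4 strictly dominates S1.

S4 strictly dominates S1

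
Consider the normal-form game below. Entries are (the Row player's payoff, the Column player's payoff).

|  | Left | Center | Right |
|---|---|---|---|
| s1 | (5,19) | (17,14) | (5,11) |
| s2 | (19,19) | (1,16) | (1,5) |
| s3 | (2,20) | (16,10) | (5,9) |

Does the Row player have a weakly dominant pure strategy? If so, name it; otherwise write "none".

s1 fails to dominate s2 at Left (5<19).
s2 fails to dominate s1 at Center (1<17).
s3 fails to dominate s1 at Left (2<5).
No single strategy dominates all the others.

none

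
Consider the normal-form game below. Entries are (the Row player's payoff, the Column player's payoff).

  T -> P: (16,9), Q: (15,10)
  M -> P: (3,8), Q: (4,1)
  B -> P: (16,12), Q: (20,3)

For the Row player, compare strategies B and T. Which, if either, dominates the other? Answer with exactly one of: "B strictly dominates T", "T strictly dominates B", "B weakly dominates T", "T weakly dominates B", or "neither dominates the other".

Compare B to T across every action of the Column player: P: 16=16, Q: 20>15.
B is at least as good everywhere and strictly better somewhere (tied only at P), so B weakly but not strictly dominates T.

B weakly dominates T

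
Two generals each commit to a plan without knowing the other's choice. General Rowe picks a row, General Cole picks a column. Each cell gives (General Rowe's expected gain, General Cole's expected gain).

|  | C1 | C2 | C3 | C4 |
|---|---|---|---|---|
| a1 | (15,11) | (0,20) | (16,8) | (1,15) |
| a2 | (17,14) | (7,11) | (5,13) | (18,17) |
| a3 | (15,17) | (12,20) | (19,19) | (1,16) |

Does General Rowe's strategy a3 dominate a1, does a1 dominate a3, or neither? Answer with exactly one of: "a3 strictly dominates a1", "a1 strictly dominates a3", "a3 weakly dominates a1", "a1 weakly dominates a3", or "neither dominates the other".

Compare a3 to a1 across each opponent action: C1: 15=15, C2: 12>0, C3: 19>16, C4: 1=1.
a3 is at least as good everywhere and strictly better somewhere (tied only at C1, C4), so a3 weakly but not strictly dominates a1.

a3 weakly dominates a1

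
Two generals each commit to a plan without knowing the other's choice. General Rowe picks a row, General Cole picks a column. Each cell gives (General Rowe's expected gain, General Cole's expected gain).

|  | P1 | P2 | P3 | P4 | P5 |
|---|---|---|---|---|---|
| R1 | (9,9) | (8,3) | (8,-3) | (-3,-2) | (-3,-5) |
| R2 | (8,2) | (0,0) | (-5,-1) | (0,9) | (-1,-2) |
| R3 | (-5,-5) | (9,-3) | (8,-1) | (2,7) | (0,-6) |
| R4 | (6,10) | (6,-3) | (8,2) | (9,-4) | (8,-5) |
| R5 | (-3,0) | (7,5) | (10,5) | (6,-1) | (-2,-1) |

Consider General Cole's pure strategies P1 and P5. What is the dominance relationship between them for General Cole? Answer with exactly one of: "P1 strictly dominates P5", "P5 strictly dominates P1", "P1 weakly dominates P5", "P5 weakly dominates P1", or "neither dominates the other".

P1 strictly dominates P5

Compare P1 to P5 across each opponent action: R1: 9>-5, R2: 2>-2, R3: -5>-6, R4: 10>-5, R5: 0>-1.
Every comparison favours P1, so P1 strictly dominates P5.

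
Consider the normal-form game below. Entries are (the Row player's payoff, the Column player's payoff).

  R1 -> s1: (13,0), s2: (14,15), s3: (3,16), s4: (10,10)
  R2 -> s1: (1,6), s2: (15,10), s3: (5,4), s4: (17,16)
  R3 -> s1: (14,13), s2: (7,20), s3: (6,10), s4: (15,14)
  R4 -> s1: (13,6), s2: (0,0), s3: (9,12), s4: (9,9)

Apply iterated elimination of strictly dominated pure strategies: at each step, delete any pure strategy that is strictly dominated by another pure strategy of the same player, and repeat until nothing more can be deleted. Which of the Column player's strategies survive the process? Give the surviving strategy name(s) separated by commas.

For the Column player, s4 strictly dominates s1 on the remaining rows (R1: 10>0, R2: 16>6, R3: 14>13, R4: 9>6); eliminate s1.
For the Row player, R2 strictly dominates R1 on the remaining columns (s2: 15>14, s3: 5>3, s4: 17>10); eliminate R1.
Among the remaining strategies, none is strictly dominated by another pure strategy of the same player, so the elimination stops.
Surviving strategies — the Row player: {R2, R3, R4}; the Column player: {s2, s3, s4}.

s2, s3, s4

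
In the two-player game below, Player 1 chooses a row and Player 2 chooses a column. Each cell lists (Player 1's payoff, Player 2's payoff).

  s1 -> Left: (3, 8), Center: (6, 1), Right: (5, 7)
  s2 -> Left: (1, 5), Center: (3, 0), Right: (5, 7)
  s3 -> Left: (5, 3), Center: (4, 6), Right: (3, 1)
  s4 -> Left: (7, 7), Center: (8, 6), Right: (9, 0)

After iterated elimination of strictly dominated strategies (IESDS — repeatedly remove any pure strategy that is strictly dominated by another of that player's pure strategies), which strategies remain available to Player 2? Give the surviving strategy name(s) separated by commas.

Row s1 is eliminated: s4 beats it against every remaining column (Left: 7>3, Center: 8>6, Right: 9>5).
For Player 1, s4 strictly dominates s2 on the remaining columns (Left: 7>1, Center: 8>3, Right: 9>5); eliminate s2.
For Player 1, s4 strictly dominates s3 on the remaining columns (Left: 7>5, Center: 8>4, Right: 9>3); eliminate s3.
Player 2's strategy Center is strictly dominated by Left (s4: 7>6) and is removed.
For Player 2, Left strictly dominates Right on the remaining rows (s4: 7>0); eliminate Right.
Among the remaining strategies, none is strictly dominated by another pure strategy of the same player, so the elimination stops.
Surviving strategies — Player 1: {s4}; Player 2: {Left}.

Left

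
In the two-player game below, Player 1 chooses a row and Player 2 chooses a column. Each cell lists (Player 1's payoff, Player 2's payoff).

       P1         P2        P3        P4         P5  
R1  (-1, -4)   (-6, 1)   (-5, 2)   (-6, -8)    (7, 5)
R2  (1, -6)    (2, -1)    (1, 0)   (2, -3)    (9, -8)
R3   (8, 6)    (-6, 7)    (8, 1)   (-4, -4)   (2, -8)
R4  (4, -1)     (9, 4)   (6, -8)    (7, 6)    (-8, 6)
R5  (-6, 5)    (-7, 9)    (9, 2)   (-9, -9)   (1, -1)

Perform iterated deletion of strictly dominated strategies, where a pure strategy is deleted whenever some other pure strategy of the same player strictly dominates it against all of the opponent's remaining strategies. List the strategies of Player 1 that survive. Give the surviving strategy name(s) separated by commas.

For Player 1, R2 strictly dominates R1 on the remaining columns (P1: 1>-1, P2: 2>-6, P3: 1>-5, P4: 2>-6, P5: 9>7); eliminate R1.
Player 2's strategy P1 is strictly dominated by P2 (R2: -1>-6, R3: 7>6, R4: 4>-1, R5: 9>5) and is removed.
Among the remaining strategies, none is strictly dominated by another pure strategy of the same player, so the elimination stops.
Surviving strategies — Player 1: {R2, R3, R4, R5}; Player 2: {P2, P3, P4, P5}.

R2, R3, R4, R5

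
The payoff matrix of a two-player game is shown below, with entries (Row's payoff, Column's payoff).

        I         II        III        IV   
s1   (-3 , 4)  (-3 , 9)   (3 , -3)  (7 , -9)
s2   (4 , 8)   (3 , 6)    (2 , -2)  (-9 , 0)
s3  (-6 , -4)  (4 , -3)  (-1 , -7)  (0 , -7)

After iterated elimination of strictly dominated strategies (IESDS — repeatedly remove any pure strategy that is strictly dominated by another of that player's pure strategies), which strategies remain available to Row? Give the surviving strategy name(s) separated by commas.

s2, s3

For Column, I strictly dominates III on the remaining rows (s1: 4>-3, s2: 8>-2, s3: -4>-7); eliminate III.
For Column, I strictly dominates IV on the remaining rows (s1: 4>-9, s2: 8>0, s3: -4>-7); eliminate IV.
For Row, s2 strictly dominates s1 on the remaining columns (I: 4>-3, II: 3>-3); eliminate s1.
Among the remaining strategies, none is strictly dominated by another pure strategy of the same player, so the elimination stops.
Surviving strategies — Row: {s2, s3}; Column: {I, II}.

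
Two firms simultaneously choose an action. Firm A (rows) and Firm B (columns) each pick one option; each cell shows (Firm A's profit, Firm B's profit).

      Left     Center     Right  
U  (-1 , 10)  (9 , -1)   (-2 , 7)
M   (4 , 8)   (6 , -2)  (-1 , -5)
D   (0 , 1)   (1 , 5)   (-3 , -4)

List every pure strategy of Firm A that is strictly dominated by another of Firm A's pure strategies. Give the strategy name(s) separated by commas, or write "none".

D

Nothing dominates U: M at Center (9>6); D at Center (9>1).
M is not dominated — it holds its own against U at Left (4>-1); D at Left (4>0).
M strictly dominates D — Left: 4>0, Center: 6>1, Right: -1>-3.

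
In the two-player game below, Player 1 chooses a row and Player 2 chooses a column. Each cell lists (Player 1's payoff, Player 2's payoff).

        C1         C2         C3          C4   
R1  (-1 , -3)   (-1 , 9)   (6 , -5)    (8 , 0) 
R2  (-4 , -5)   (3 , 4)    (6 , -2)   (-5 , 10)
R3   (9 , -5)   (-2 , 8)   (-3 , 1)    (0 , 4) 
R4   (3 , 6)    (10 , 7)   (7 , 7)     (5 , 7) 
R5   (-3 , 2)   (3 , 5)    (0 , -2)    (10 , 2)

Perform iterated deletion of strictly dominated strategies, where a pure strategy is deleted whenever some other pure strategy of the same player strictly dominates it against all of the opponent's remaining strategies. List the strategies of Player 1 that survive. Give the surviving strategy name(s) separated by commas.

For Player 1, R4 strictly dominates R2 on the remaining columns (C1: 3>-4, C2: 10>3, C3: 7>6, C4: 5>-5); eliminate R2.
For Player 2, C2 strictly dominates C1 on the remaining rows (R1: 9>-3, R3: 8>-5, R4: 7>6, R5: 5>2); eliminate C1.
Row R3 is eliminated: R1 beats it against every remaining column (C2: -1>-2, C3: 6>-3, C4: 8>0).
Among the remaining strategies, none is strictly dominated by another pure strategy of the same player, so the elimination stops.
Surviving strategies — Player 1: {R1, R4, R5}; Player 2: {C2, C3, C4}.

R1, R4, R5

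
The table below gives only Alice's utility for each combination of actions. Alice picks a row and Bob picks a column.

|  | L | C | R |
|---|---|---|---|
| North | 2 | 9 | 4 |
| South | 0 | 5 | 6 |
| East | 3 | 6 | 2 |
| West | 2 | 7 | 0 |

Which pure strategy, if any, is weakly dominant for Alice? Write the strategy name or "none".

North fails to dominate South at R (4<6).
South fails to dominate North at L (0<2).
East fails to dominate North at C (6<9).
West fails to dominate North at C (7<9).
No single strategy dominates all the others.

none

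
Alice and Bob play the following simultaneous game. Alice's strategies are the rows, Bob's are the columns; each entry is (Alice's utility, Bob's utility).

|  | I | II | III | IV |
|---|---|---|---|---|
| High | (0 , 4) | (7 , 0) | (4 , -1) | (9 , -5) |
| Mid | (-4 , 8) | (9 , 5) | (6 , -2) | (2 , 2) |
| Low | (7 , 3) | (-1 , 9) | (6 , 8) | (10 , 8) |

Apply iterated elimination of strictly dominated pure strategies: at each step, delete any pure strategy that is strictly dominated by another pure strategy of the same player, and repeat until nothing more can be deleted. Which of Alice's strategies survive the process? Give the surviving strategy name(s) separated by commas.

For Bob, II strictly dominates III on the remaining rows (High: 0>-1, Mid: 5>-2, Low: 9>8); eliminate III.
Bob's strategy IV is strictly dominated by II (High: 0>-5, Mid: 5>2, Low: 9>8) and is removed.
Among the remaining strategies, none is strictly dominated by another pure strategy of the same player, so the elimination stops.
Surviving strategies — Alice: {High, Mid, Low}; Bob: {I, II}.

High, Mid, Low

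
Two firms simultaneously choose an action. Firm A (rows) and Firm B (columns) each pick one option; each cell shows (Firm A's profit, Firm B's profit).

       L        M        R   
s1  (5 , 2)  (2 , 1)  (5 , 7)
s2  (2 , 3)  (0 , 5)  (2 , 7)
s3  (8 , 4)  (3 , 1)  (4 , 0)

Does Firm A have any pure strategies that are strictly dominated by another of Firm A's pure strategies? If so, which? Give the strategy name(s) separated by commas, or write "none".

s2

s1 is not dominated — it holds its own against s2 at L (5>2); s3 at R (5>4).
s2 is strictly dominated by s1 (L: 5>2, M: 2>0, R: 5>2).
s3 is not dominated — it holds its own against s1 at L (8>5); s2 at L (8>2).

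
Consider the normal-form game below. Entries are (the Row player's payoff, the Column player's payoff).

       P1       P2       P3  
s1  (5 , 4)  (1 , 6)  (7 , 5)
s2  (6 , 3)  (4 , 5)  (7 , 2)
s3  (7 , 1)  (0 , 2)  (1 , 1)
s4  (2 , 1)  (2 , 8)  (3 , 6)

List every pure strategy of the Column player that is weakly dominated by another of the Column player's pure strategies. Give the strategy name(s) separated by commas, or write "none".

P1: dominated, since P2 does at least as well everywhere (s1: 6>4, s2: 5>3, s3: 2>1, s4: 8>1).
P2 is not dominated — it holds its own against P1 at s1 (6>4); P3 at s1 (6>5).
P2 weakly dominates P3 — s1: 6>5, s2: 5>2, s3: 2>1, s4: 8>6.

P1, P3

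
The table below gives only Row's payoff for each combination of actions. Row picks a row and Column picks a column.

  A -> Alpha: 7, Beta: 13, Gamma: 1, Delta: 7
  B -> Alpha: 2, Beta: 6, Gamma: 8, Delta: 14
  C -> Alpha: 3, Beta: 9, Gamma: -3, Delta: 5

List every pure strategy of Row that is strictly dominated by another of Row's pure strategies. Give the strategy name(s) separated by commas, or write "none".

C

Nothing dominates A: B at Alpha (7>2); C at Alpha (7>3).
B: no other strategy beats it everywhere (A at Gamma (8>1); C at Gamma (8>-3)).
A strictly dominates C — Alpha: 7>3, Beta: 13>9, Gamma: 1>-3, Delta: 7>5.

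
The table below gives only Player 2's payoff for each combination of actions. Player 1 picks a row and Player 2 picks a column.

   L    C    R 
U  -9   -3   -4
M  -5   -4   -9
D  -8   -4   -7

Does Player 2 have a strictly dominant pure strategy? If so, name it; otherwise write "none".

C

C vs L: U: -3>-9, M: -4>-5, D: -4>-8.
C vs R: U: -3>-4, M: -4>-9, D: -4>-7.
C strictly beats every other strategy against every opponent action, so it is strictly dominant.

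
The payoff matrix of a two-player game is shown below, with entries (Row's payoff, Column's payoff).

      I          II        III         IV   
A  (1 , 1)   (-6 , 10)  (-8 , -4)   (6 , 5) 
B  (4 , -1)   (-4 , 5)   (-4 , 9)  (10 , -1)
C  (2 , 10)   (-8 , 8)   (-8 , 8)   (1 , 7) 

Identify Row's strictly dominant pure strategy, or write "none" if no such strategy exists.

B

B vs A: I: 4>1, II: -4>-6, III: -4>-8, IV: 10>6.
B vs C: I: 4>2, II: -4>-8, III: -4>-8, IV: 10>1.
B strictly beats every other strategy against every opponent action, so it is strictly dominant.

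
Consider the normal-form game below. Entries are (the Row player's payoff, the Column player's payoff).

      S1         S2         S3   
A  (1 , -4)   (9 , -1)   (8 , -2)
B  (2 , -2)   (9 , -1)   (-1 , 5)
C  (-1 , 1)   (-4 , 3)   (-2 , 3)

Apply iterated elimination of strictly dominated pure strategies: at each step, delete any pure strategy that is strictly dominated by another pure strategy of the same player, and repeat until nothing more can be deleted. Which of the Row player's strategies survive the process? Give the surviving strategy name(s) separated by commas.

A, B

The Row player's strategy C is strictly dominated by A (S1: 1>-1, S2: 9>-4, S3: 8>-2) and is removed.
Column S1 is eliminated: S2 beats it against every remaining row (A: -1>-4, B: -1>-2).
Among the remaining strategies, none is strictly dominated by another pure strategy of the same player, so the elimination stops.
Surviving strategies — the Row player: {A, B}; the Column player: {S2, S3}.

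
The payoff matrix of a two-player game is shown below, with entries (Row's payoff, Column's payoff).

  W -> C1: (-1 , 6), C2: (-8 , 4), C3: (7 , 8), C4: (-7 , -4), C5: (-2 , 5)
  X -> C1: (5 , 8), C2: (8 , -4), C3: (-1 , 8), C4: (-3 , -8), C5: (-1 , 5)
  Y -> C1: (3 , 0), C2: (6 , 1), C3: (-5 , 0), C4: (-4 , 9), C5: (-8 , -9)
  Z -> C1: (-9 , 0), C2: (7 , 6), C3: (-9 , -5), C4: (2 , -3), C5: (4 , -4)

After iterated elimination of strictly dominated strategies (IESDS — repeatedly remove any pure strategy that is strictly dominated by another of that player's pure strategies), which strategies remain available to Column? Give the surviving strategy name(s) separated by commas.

For Row, X strictly dominates Y on the remaining columns (C1: 5>3, C2: 8>6, C3: -1>-5, C4: -3>-4, C5: -1>-8); eliminate Y.
For Column, C1 strictly dominates C4 on the remaining rows (W: 6>-4, X: 8>-8, Z: 0>-3); eliminate C4.
Column C5 is eliminated: C1 beats it against every remaining row (W: 6>5, X: 8>5, Z: 0>-4).
Row's strategy Z is strictly dominated by X (C1: 5>-9, C2: 8>7, C3: -1>-9) and is removed.
Column C2 is eliminated: C1 beats it against every remaining row (W: 6>4, X: 8>-4).
Among the remaining strategies, none is strictly dominated by another pure strategy of the same player, so the elimination stops.
Surviving strategies — Row: {W, X}; Column: {C1, C3}.

C1, C3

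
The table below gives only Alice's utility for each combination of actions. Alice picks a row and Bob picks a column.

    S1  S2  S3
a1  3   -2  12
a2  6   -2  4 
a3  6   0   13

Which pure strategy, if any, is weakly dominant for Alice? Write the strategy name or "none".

a3 vs a1: S1: 6>3, S2: 0>-2, S3: 13>12.
a3 vs a2: S1: 6=6, S2: 0>-2, S3: 13>4.
a3 is at least as good as every other strategy against every opponent action, so it is weakly dominant.

a3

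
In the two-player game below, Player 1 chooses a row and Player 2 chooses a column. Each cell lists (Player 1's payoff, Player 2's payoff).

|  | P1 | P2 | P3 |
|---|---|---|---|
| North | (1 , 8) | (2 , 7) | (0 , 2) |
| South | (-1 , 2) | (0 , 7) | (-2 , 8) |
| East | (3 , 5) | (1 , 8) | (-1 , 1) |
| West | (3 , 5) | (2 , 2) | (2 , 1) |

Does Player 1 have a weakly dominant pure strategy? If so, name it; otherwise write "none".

West vs North: P1: 3>1, P2: 2=2, P3: 2>0.
West vs South: P1: 3>-1, P2: 2>0, P3: 2>-2.
West vs East: P1: 3=3, P2: 2>1, P3: 2>-1.
West is at least as good as every other strategy against every opponent action, so it is weakly dominant.

West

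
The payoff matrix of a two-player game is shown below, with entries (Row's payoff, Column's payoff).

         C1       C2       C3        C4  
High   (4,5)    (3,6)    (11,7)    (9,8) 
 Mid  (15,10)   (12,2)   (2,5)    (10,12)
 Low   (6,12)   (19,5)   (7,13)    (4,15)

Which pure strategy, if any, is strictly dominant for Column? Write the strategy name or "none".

C4

C4 vs C1: High: 8>5, Mid: 12>10, Low: 15>12.
C4 vs C2: High: 8>6, Mid: 12>2, Low: 15>5.
C4 vs C3: High: 8>7, Mid: 12>5, Low: 15>13.
C4 strictly beats every other strategy against every opponent action, so it is strictly dominant.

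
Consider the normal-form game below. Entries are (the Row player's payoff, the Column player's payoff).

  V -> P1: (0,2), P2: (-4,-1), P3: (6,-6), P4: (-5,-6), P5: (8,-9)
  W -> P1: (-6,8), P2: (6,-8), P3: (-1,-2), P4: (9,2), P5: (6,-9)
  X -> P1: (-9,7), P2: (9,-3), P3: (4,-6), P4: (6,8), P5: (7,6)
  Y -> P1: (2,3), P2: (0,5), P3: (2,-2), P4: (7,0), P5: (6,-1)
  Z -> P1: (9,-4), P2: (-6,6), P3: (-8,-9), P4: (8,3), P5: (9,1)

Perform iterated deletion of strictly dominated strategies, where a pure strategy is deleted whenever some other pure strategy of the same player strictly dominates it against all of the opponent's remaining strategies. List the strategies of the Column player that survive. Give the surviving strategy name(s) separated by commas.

P1, P2, P4

For the Column player, P1 strictly dominates P3 on the remaining rows (V: 2>-6, W: 8>-2, X: 7>-6, Y: 3>-2, Z: -4>-9); eliminate P3.
For the Column player, P4 strictly dominates P5 on the remaining rows (V: -6>-9, W: 2>-9, X: 8>6, Y: 0>-1, Z: 3>1); eliminate P5.
Row V is eliminated: Y beats it against every remaining column (P1: 2>0, P2: 0>-4, P4: 7>-5).
Among the remaining strategies, none is strictly dominated by another pure strategy of the same player, so the elimination stops.
Surviving strategies — the Row player: {W, X, Y, Z}; the Column player: {P1, P2, P4}.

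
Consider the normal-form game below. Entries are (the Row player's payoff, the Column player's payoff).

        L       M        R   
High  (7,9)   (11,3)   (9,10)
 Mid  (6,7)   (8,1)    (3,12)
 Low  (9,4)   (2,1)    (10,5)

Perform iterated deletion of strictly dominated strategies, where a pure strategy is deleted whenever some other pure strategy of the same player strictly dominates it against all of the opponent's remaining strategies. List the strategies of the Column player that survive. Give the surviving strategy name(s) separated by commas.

The Row player's strategy Mid is strictly dominated by High (L: 7>6, M: 11>8, R: 9>3) and is removed.
The Column player's strategy L is strictly dominated by R (High: 10>9, Low: 5>4) and is removed.
The Column player's strategy M is strictly dominated by R (High: 10>3, Low: 5>1) and is removed.
The Row player's strategy High is strictly dominated by Low (R: 10>9) and is removed.
Among the remaining strategies, none is strictly dominated by another pure strategy of the same player, so the elimination stops.
Surviving strategies — the Row player: {Low}; the Column player: {R}.

R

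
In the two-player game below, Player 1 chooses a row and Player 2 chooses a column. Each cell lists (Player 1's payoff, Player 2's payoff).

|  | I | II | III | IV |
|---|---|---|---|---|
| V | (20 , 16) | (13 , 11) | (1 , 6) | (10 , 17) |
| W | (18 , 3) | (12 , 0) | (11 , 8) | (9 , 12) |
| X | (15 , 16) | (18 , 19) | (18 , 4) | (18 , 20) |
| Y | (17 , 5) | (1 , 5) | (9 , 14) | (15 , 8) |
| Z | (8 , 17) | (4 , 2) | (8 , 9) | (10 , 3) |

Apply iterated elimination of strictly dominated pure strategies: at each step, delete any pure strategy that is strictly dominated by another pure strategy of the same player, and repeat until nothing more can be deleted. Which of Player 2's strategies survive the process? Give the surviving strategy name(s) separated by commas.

IV

For Player 1, X strictly dominates Z on the remaining columns (I: 15>8, II: 18>4, III: 18>8, IV: 18>10); eliminate Z.
For Player 2, IV strictly dominates I on the remaining rows (V: 17>16, W: 12>3, X: 20>16, Y: 8>5); eliminate I.
Row V is eliminated: X beats it against every remaining column (II: 18>13, III: 18>1, IV: 18>10).
For Player 1, X strictly dominates W on the remaining columns (II: 18>12, III: 18>11, IV: 18>9); eliminate W.
For Player 1, X strictly dominates Y on the remaining columns (II: 18>1, III: 18>9, IV: 18>15); eliminate Y.
Player 2's strategy II is strictly dominated by IV (X: 20>19) and is removed.
Player 2's strategy III is strictly dominated by IV (X: 20>4) and is removed.
Among the remaining strategies, none is strictly dominated by another pure strategy of the same player, so the elimination stops.
Surviving strategies — Player 1: {X}; Player 2: {IV}.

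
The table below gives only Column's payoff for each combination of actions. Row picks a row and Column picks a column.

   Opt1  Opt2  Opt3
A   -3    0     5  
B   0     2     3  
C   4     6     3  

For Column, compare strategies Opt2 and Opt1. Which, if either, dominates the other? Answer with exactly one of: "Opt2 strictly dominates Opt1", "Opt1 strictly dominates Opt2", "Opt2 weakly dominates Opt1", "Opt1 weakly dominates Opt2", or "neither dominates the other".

Compare Opt2 to Opt1 across each choice by Row: A: 0>-3, B: 2>0, C: 6>4.
Opt2 gives a strictly higher payoff against each choice by Row, so Opt2 strictly dominates Opt1.

Opt2 strictly dominates Opt1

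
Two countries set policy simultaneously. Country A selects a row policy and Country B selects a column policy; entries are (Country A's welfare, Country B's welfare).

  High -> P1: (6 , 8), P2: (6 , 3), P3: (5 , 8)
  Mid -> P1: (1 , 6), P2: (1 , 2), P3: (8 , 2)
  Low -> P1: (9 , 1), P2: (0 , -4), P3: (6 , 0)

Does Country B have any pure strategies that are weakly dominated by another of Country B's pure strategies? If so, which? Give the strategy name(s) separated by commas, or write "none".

P2, P3

P1: no other strategy beats it everywhere (P2 at High (8>3); P3 at Mid (6>2)).
P2: dominated, since P1 does at least as well everywhere (High: 8>3, Mid: 6>2, Low: 1>-4).
P3: dominated, since P1 does at least as well everywhere (High: 8=8, Mid: 6>2, Low: 1>0).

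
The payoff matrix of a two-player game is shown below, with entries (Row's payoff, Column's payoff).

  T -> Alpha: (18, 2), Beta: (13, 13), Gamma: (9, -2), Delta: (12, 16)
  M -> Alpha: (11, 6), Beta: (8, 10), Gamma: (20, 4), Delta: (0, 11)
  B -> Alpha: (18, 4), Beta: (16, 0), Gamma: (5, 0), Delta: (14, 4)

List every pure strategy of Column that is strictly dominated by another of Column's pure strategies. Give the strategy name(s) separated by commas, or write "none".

Beta, Gamma

Alpha: no other strategy beats it everywhere (Beta at B (4>0); Gamma at T (2>-2); Delta at B (4=4)).
Beta is strictly dominated by Delta (T: 16>13, M: 11>10, B: 4>0).
Alpha strictly dominates Gamma — T: 2>-2, M: 6>4, B: 4>0.
Delta: no other strategy beats it everywhere (Alpha at T (16>2); Beta at T (16>13); Gamma at T (16>-2)).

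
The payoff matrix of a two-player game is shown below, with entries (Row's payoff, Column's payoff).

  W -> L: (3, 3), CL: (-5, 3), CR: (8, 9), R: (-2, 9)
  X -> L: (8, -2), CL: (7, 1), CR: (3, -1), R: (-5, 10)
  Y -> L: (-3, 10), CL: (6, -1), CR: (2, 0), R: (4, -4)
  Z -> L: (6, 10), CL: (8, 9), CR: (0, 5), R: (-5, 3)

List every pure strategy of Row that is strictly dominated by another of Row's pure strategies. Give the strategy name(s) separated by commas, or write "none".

W: no other strategy beats it everywhere (X at CR (8>3); Y at L (3>-3); Z at CR (8>0)).
Nothing dominates X: W at L (8>3); Y at L (8>-3); Z at L (8>6).
Y is not dominated — it holds its own against W at CL (6>-5); X at R (4>-5); Z at CR (2>0).
Z is not dominated — it holds its own against W at L (6>3); X at CL (8>7); Y at L (6>-3).

none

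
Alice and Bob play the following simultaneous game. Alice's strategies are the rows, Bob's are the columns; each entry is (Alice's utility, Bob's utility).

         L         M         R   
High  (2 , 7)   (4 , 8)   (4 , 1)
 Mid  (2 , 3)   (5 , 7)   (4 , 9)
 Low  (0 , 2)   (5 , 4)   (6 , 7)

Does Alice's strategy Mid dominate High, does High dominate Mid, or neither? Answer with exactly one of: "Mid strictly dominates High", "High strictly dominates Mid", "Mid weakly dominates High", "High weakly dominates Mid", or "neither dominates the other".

Compare Mid to High across each choice by Bob: L: 2=2, M: 5>4, R: 4=4.
Mid is at least as good everywhere and strictly better somewhere (tied only at L, R), so Mid weakly but not strictly dominates High.

Mid weakly dominates High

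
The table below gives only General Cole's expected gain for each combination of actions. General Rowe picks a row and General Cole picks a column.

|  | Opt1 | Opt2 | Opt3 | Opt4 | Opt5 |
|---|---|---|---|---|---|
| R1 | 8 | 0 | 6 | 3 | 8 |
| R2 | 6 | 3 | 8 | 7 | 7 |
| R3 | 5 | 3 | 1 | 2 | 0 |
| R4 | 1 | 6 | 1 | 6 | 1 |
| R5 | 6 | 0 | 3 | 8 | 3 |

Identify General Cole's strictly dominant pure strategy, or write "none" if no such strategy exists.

Opt1 fails to dominate Opt2 at R4 (1<6).
Opt2 fails to dominate Opt1 at R1 (0<8).
Opt3 fails to dominate Opt1 at R1 (6<8).
Opt4 fails to dominate Opt1 at R1 (3<8).
Opt5 fails to dominate Opt1 at R1 (8=8).
No single strategy dominates all the others.

none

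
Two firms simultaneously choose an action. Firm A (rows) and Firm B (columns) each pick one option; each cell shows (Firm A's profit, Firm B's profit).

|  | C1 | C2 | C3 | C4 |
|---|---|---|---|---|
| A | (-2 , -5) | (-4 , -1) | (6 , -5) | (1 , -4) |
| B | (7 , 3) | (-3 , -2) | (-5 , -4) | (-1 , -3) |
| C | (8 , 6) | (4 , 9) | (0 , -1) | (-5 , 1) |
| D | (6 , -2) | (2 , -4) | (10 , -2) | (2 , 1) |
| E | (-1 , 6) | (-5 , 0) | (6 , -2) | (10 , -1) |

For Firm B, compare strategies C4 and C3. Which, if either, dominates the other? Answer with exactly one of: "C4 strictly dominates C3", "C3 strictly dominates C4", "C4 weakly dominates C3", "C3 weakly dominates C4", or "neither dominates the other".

C4 strictly dominates C3

Compare C4 to C3 across every action of Firm A: A: -4>-5, B: -3>-4, C: 1>-1, D: 1>-2, E: -1>-2.
Every comparison favours C4, so C4 strictly dominates C3.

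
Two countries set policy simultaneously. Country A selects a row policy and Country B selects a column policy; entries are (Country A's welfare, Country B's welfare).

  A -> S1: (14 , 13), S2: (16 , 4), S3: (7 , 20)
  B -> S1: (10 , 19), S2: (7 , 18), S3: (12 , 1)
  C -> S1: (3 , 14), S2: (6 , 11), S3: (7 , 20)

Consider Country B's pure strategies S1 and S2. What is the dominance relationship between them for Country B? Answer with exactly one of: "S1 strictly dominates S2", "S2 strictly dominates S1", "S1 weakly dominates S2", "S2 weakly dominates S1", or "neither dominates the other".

Compare S1 to S2 across each choice by Country A: A: 13>4, B: 19>18, C: 14>11.
S1 gives a strictly higher payoff against each choice by Country A, so S1 strictly dominates S2.

S1 strictly dominates S2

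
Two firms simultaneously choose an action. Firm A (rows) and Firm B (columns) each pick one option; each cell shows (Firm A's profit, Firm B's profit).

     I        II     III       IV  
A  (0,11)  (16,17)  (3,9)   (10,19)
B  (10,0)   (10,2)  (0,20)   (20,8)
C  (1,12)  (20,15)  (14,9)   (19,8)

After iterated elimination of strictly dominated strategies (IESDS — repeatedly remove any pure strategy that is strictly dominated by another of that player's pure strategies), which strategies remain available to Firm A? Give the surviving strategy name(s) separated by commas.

C

Row A is eliminated: C beats it against every remaining column (I: 1>0, II: 20>16, III: 14>3, IV: 19>10).
Column I is eliminated: II beats it against every remaining row (B: 2>0, C: 15>12).
Firm B's strategy IV is strictly dominated by III (B: 20>8, C: 9>8) and is removed.
Row B is eliminated: C beats it against every remaining column (II: 20>10, III: 14>0).
For Firm B, II strictly dominates III on the remaining rows (C: 15>9); eliminate III.
Among the remaining strategies, none is strictly dominated by another pure strategy of the same player, so the elimination stops.
Surviving strategies — Firm A: {C}; Firm B: {II}.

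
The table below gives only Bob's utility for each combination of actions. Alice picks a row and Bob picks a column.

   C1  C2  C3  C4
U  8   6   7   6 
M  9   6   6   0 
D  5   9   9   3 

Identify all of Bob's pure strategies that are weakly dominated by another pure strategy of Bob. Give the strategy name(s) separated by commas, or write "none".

Nothing dominates C1: C2 at U (8>6); C3 at U (8>7); C4 at U (8>6).
C2: dominated, since C3 does at least as well everywhere (U: 7>6, M: 6=6, D: 9=9).
C3 is not dominated — it holds its own against C1 at D (9>5); C2 at U (7>6); C4 at U (7>6).
C4 is weakly dominated by C1 (U: 8>6, M: 9>0, D: 5>3).

C2, C4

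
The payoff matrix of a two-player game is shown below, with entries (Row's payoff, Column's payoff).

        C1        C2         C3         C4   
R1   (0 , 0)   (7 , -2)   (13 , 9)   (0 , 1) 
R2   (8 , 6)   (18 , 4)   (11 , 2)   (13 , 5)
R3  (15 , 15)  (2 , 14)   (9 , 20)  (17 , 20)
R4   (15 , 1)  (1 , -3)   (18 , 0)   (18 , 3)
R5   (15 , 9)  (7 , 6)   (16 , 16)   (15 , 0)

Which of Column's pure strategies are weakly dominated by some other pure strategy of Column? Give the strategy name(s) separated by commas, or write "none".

C1 is not dominated — it holds its own against C2 at R1 (0>-2); C3 at R2 (6>2); C4 at R2 (6>5).
C1 weakly dominates C2 — R1: 0>-2, R2: 6>4, R3: 15>14, R4: 1>-3, R5: 9>6.
C3: no other strategy beats it everywhere (C1 at R1 (9>0); C2 at R1 (9>-2); C4 at R1 (9>1)).
C4 is not dominated — it holds its own against C1 at R1 (1>0); C2 at R1 (1>-2); C3 at R2 (5>2).

C2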